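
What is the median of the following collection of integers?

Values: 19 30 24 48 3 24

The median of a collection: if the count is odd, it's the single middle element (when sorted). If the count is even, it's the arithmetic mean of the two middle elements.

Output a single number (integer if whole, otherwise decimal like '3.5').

Answer: 24

Derivation:
Step 1: insert 19 -> lo=[19] (size 1, max 19) hi=[] (size 0) -> median=19
Step 2: insert 30 -> lo=[19] (size 1, max 19) hi=[30] (size 1, min 30) -> median=24.5
Step 3: insert 24 -> lo=[19, 24] (size 2, max 24) hi=[30] (size 1, min 30) -> median=24
Step 4: insert 48 -> lo=[19, 24] (size 2, max 24) hi=[30, 48] (size 2, min 30) -> median=27
Step 5: insert 3 -> lo=[3, 19, 24] (size 3, max 24) hi=[30, 48] (size 2, min 30) -> median=24
Step 6: insert 24 -> lo=[3, 19, 24] (size 3, max 24) hi=[24, 30, 48] (size 3, min 24) -> median=24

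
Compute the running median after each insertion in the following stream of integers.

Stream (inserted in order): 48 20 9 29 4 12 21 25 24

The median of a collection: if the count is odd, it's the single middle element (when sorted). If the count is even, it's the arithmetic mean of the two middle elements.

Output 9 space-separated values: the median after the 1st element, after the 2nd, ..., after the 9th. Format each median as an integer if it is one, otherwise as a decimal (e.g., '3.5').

Step 1: insert 48 -> lo=[48] (size 1, max 48) hi=[] (size 0) -> median=48
Step 2: insert 20 -> lo=[20] (size 1, max 20) hi=[48] (size 1, min 48) -> median=34
Step 3: insert 9 -> lo=[9, 20] (size 2, max 20) hi=[48] (size 1, min 48) -> median=20
Step 4: insert 29 -> lo=[9, 20] (size 2, max 20) hi=[29, 48] (size 2, min 29) -> median=24.5
Step 5: insert 4 -> lo=[4, 9, 20] (size 3, max 20) hi=[29, 48] (size 2, min 29) -> median=20
Step 6: insert 12 -> lo=[4, 9, 12] (size 3, max 12) hi=[20, 29, 48] (size 3, min 20) -> median=16
Step 7: insert 21 -> lo=[4, 9, 12, 20] (size 4, max 20) hi=[21, 29, 48] (size 3, min 21) -> median=20
Step 8: insert 25 -> lo=[4, 9, 12, 20] (size 4, max 20) hi=[21, 25, 29, 48] (size 4, min 21) -> median=20.5
Step 9: insert 24 -> lo=[4, 9, 12, 20, 21] (size 5, max 21) hi=[24, 25, 29, 48] (size 4, min 24) -> median=21

Answer: 48 34 20 24.5 20 16 20 20.5 21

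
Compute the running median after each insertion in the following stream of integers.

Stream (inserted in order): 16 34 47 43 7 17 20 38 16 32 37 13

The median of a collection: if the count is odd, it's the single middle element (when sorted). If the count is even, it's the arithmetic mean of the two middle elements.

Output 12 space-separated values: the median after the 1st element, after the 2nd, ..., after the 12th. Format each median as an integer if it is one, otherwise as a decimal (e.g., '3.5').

Answer: 16 25 34 38.5 34 25.5 20 27 20 26 32 26

Derivation:
Step 1: insert 16 -> lo=[16] (size 1, max 16) hi=[] (size 0) -> median=16
Step 2: insert 34 -> lo=[16] (size 1, max 16) hi=[34] (size 1, min 34) -> median=25
Step 3: insert 47 -> lo=[16, 34] (size 2, max 34) hi=[47] (size 1, min 47) -> median=34
Step 4: insert 43 -> lo=[16, 34] (size 2, max 34) hi=[43, 47] (size 2, min 43) -> median=38.5
Step 5: insert 7 -> lo=[7, 16, 34] (size 3, max 34) hi=[43, 47] (size 2, min 43) -> median=34
Step 6: insert 17 -> lo=[7, 16, 17] (size 3, max 17) hi=[34, 43, 47] (size 3, min 34) -> median=25.5
Step 7: insert 20 -> lo=[7, 16, 17, 20] (size 4, max 20) hi=[34, 43, 47] (size 3, min 34) -> median=20
Step 8: insert 38 -> lo=[7, 16, 17, 20] (size 4, max 20) hi=[34, 38, 43, 47] (size 4, min 34) -> median=27
Step 9: insert 16 -> lo=[7, 16, 16, 17, 20] (size 5, max 20) hi=[34, 38, 43, 47] (size 4, min 34) -> median=20
Step 10: insert 32 -> lo=[7, 16, 16, 17, 20] (size 5, max 20) hi=[32, 34, 38, 43, 47] (size 5, min 32) -> median=26
Step 11: insert 37 -> lo=[7, 16, 16, 17, 20, 32] (size 6, max 32) hi=[34, 37, 38, 43, 47] (size 5, min 34) -> median=32
Step 12: insert 13 -> lo=[7, 13, 16, 16, 17, 20] (size 6, max 20) hi=[32, 34, 37, 38, 43, 47] (size 6, min 32) -> median=26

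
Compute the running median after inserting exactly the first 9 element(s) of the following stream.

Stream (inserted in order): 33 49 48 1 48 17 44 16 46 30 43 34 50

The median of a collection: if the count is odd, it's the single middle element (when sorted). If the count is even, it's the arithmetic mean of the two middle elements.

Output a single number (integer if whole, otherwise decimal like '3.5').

Step 1: insert 33 -> lo=[33] (size 1, max 33) hi=[] (size 0) -> median=33
Step 2: insert 49 -> lo=[33] (size 1, max 33) hi=[49] (size 1, min 49) -> median=41
Step 3: insert 48 -> lo=[33, 48] (size 2, max 48) hi=[49] (size 1, min 49) -> median=48
Step 4: insert 1 -> lo=[1, 33] (size 2, max 33) hi=[48, 49] (size 2, min 48) -> median=40.5
Step 5: insert 48 -> lo=[1, 33, 48] (size 3, max 48) hi=[48, 49] (size 2, min 48) -> median=48
Step 6: insert 17 -> lo=[1, 17, 33] (size 3, max 33) hi=[48, 48, 49] (size 3, min 48) -> median=40.5
Step 7: insert 44 -> lo=[1, 17, 33, 44] (size 4, max 44) hi=[48, 48, 49] (size 3, min 48) -> median=44
Step 8: insert 16 -> lo=[1, 16, 17, 33] (size 4, max 33) hi=[44, 48, 48, 49] (size 4, min 44) -> median=38.5
Step 9: insert 46 -> lo=[1, 16, 17, 33, 44] (size 5, max 44) hi=[46, 48, 48, 49] (size 4, min 46) -> median=44

Answer: 44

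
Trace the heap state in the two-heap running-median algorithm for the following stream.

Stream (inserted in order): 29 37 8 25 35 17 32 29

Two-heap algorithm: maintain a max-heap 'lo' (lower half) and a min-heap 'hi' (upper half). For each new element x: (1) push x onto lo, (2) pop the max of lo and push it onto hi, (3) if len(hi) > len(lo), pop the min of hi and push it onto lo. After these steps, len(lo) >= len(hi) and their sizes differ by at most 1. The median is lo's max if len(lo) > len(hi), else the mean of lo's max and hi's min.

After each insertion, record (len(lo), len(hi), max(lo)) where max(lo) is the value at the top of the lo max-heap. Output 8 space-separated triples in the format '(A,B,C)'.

Answer: (1,0,29) (1,1,29) (2,1,29) (2,2,25) (3,2,29) (3,3,25) (4,3,29) (4,4,29)

Derivation:
Step 1: insert 29 -> lo=[29] hi=[] -> (len(lo)=1, len(hi)=0, max(lo)=29)
Step 2: insert 37 -> lo=[29] hi=[37] -> (len(lo)=1, len(hi)=1, max(lo)=29)
Step 3: insert 8 -> lo=[8, 29] hi=[37] -> (len(lo)=2, len(hi)=1, max(lo)=29)
Step 4: insert 25 -> lo=[8, 25] hi=[29, 37] -> (len(lo)=2, len(hi)=2, max(lo)=25)
Step 5: insert 35 -> lo=[8, 25, 29] hi=[35, 37] -> (len(lo)=3, len(hi)=2, max(lo)=29)
Step 6: insert 17 -> lo=[8, 17, 25] hi=[29, 35, 37] -> (len(lo)=3, len(hi)=3, max(lo)=25)
Step 7: insert 32 -> lo=[8, 17, 25, 29] hi=[32, 35, 37] -> (len(lo)=4, len(hi)=3, max(lo)=29)
Step 8: insert 29 -> lo=[8, 17, 25, 29] hi=[29, 32, 35, 37] -> (len(lo)=4, len(hi)=4, max(lo)=29)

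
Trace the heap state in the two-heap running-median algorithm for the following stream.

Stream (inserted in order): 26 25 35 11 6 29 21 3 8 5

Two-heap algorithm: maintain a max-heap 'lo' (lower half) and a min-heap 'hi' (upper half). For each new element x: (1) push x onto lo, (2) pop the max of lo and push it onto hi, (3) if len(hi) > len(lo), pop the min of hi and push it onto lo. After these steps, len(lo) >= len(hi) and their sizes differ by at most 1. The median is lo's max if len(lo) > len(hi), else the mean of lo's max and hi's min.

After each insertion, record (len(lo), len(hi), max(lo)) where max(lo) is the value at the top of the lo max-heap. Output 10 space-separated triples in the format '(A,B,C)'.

Answer: (1,0,26) (1,1,25) (2,1,26) (2,2,25) (3,2,25) (3,3,25) (4,3,25) (4,4,21) (5,4,21) (5,5,11)

Derivation:
Step 1: insert 26 -> lo=[26] hi=[] -> (len(lo)=1, len(hi)=0, max(lo)=26)
Step 2: insert 25 -> lo=[25] hi=[26] -> (len(lo)=1, len(hi)=1, max(lo)=25)
Step 3: insert 35 -> lo=[25, 26] hi=[35] -> (len(lo)=2, len(hi)=1, max(lo)=26)
Step 4: insert 11 -> lo=[11, 25] hi=[26, 35] -> (len(lo)=2, len(hi)=2, max(lo)=25)
Step 5: insert 6 -> lo=[6, 11, 25] hi=[26, 35] -> (len(lo)=3, len(hi)=2, max(lo)=25)
Step 6: insert 29 -> lo=[6, 11, 25] hi=[26, 29, 35] -> (len(lo)=3, len(hi)=3, max(lo)=25)
Step 7: insert 21 -> lo=[6, 11, 21, 25] hi=[26, 29, 35] -> (len(lo)=4, len(hi)=3, max(lo)=25)
Step 8: insert 3 -> lo=[3, 6, 11, 21] hi=[25, 26, 29, 35] -> (len(lo)=4, len(hi)=4, max(lo)=21)
Step 9: insert 8 -> lo=[3, 6, 8, 11, 21] hi=[25, 26, 29, 35] -> (len(lo)=5, len(hi)=4, max(lo)=21)
Step 10: insert 5 -> lo=[3, 5, 6, 8, 11] hi=[21, 25, 26, 29, 35] -> (len(lo)=5, len(hi)=5, max(lo)=11)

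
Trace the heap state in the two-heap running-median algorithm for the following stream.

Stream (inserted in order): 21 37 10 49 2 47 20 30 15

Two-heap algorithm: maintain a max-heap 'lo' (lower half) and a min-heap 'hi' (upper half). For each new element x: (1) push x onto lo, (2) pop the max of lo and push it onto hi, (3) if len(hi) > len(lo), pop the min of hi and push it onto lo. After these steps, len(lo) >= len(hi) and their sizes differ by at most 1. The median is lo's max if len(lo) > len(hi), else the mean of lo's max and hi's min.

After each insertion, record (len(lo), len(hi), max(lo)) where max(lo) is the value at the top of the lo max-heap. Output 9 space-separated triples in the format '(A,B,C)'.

Step 1: insert 21 -> lo=[21] hi=[] -> (len(lo)=1, len(hi)=0, max(lo)=21)
Step 2: insert 37 -> lo=[21] hi=[37] -> (len(lo)=1, len(hi)=1, max(lo)=21)
Step 3: insert 10 -> lo=[10, 21] hi=[37] -> (len(lo)=2, len(hi)=1, max(lo)=21)
Step 4: insert 49 -> lo=[10, 21] hi=[37, 49] -> (len(lo)=2, len(hi)=2, max(lo)=21)
Step 5: insert 2 -> lo=[2, 10, 21] hi=[37, 49] -> (len(lo)=3, len(hi)=2, max(lo)=21)
Step 6: insert 47 -> lo=[2, 10, 21] hi=[37, 47, 49] -> (len(lo)=3, len(hi)=3, max(lo)=21)
Step 7: insert 20 -> lo=[2, 10, 20, 21] hi=[37, 47, 49] -> (len(lo)=4, len(hi)=3, max(lo)=21)
Step 8: insert 30 -> lo=[2, 10, 20, 21] hi=[30, 37, 47, 49] -> (len(lo)=4, len(hi)=4, max(lo)=21)
Step 9: insert 15 -> lo=[2, 10, 15, 20, 21] hi=[30, 37, 47, 49] -> (len(lo)=5, len(hi)=4, max(lo)=21)

Answer: (1,0,21) (1,1,21) (2,1,21) (2,2,21) (3,2,21) (3,3,21) (4,3,21) (4,4,21) (5,4,21)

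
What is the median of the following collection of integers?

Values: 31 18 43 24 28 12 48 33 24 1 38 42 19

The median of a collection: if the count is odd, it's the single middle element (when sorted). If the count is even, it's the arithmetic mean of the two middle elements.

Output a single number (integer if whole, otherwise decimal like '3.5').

Answer: 28

Derivation:
Step 1: insert 31 -> lo=[31] (size 1, max 31) hi=[] (size 0) -> median=31
Step 2: insert 18 -> lo=[18] (size 1, max 18) hi=[31] (size 1, min 31) -> median=24.5
Step 3: insert 43 -> lo=[18, 31] (size 2, max 31) hi=[43] (size 1, min 43) -> median=31
Step 4: insert 24 -> lo=[18, 24] (size 2, max 24) hi=[31, 43] (size 2, min 31) -> median=27.5
Step 5: insert 28 -> lo=[18, 24, 28] (size 3, max 28) hi=[31, 43] (size 2, min 31) -> median=28
Step 6: insert 12 -> lo=[12, 18, 24] (size 3, max 24) hi=[28, 31, 43] (size 3, min 28) -> median=26
Step 7: insert 48 -> lo=[12, 18, 24, 28] (size 4, max 28) hi=[31, 43, 48] (size 3, min 31) -> median=28
Step 8: insert 33 -> lo=[12, 18, 24, 28] (size 4, max 28) hi=[31, 33, 43, 48] (size 4, min 31) -> median=29.5
Step 9: insert 24 -> lo=[12, 18, 24, 24, 28] (size 5, max 28) hi=[31, 33, 43, 48] (size 4, min 31) -> median=28
Step 10: insert 1 -> lo=[1, 12, 18, 24, 24] (size 5, max 24) hi=[28, 31, 33, 43, 48] (size 5, min 28) -> median=26
Step 11: insert 38 -> lo=[1, 12, 18, 24, 24, 28] (size 6, max 28) hi=[31, 33, 38, 43, 48] (size 5, min 31) -> median=28
Step 12: insert 42 -> lo=[1, 12, 18, 24, 24, 28] (size 6, max 28) hi=[31, 33, 38, 42, 43, 48] (size 6, min 31) -> median=29.5
Step 13: insert 19 -> lo=[1, 12, 18, 19, 24, 24, 28] (size 7, max 28) hi=[31, 33, 38, 42, 43, 48] (size 6, min 31) -> median=28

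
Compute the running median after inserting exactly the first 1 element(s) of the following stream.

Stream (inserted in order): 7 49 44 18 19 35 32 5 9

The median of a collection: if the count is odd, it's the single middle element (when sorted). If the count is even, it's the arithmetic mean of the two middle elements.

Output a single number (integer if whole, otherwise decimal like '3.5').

Answer: 7

Derivation:
Step 1: insert 7 -> lo=[7] (size 1, max 7) hi=[] (size 0) -> median=7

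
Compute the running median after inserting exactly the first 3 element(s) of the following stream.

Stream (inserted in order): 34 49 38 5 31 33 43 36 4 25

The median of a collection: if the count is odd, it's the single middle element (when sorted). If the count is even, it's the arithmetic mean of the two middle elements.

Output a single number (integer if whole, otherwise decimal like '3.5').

Step 1: insert 34 -> lo=[34] (size 1, max 34) hi=[] (size 0) -> median=34
Step 2: insert 49 -> lo=[34] (size 1, max 34) hi=[49] (size 1, min 49) -> median=41.5
Step 3: insert 38 -> lo=[34, 38] (size 2, max 38) hi=[49] (size 1, min 49) -> median=38

Answer: 38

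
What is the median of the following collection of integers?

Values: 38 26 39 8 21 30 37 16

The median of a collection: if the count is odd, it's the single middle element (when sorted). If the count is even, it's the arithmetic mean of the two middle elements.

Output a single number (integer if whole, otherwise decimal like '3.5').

Step 1: insert 38 -> lo=[38] (size 1, max 38) hi=[] (size 0) -> median=38
Step 2: insert 26 -> lo=[26] (size 1, max 26) hi=[38] (size 1, min 38) -> median=32
Step 3: insert 39 -> lo=[26, 38] (size 2, max 38) hi=[39] (size 1, min 39) -> median=38
Step 4: insert 8 -> lo=[8, 26] (size 2, max 26) hi=[38, 39] (size 2, min 38) -> median=32
Step 5: insert 21 -> lo=[8, 21, 26] (size 3, max 26) hi=[38, 39] (size 2, min 38) -> median=26
Step 6: insert 30 -> lo=[8, 21, 26] (size 3, max 26) hi=[30, 38, 39] (size 3, min 30) -> median=28
Step 7: insert 37 -> lo=[8, 21, 26, 30] (size 4, max 30) hi=[37, 38, 39] (size 3, min 37) -> median=30
Step 8: insert 16 -> lo=[8, 16, 21, 26] (size 4, max 26) hi=[30, 37, 38, 39] (size 4, min 30) -> median=28

Answer: 28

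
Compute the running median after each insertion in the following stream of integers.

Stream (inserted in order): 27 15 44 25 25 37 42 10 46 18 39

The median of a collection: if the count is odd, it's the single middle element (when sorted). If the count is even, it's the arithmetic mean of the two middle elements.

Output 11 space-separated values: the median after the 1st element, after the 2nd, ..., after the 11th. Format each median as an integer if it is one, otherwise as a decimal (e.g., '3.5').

Answer: 27 21 27 26 25 26 27 26 27 26 27

Derivation:
Step 1: insert 27 -> lo=[27] (size 1, max 27) hi=[] (size 0) -> median=27
Step 2: insert 15 -> lo=[15] (size 1, max 15) hi=[27] (size 1, min 27) -> median=21
Step 3: insert 44 -> lo=[15, 27] (size 2, max 27) hi=[44] (size 1, min 44) -> median=27
Step 4: insert 25 -> lo=[15, 25] (size 2, max 25) hi=[27, 44] (size 2, min 27) -> median=26
Step 5: insert 25 -> lo=[15, 25, 25] (size 3, max 25) hi=[27, 44] (size 2, min 27) -> median=25
Step 6: insert 37 -> lo=[15, 25, 25] (size 3, max 25) hi=[27, 37, 44] (size 3, min 27) -> median=26
Step 7: insert 42 -> lo=[15, 25, 25, 27] (size 4, max 27) hi=[37, 42, 44] (size 3, min 37) -> median=27
Step 8: insert 10 -> lo=[10, 15, 25, 25] (size 4, max 25) hi=[27, 37, 42, 44] (size 4, min 27) -> median=26
Step 9: insert 46 -> lo=[10, 15, 25, 25, 27] (size 5, max 27) hi=[37, 42, 44, 46] (size 4, min 37) -> median=27
Step 10: insert 18 -> lo=[10, 15, 18, 25, 25] (size 5, max 25) hi=[27, 37, 42, 44, 46] (size 5, min 27) -> median=26
Step 11: insert 39 -> lo=[10, 15, 18, 25, 25, 27] (size 6, max 27) hi=[37, 39, 42, 44, 46] (size 5, min 37) -> median=27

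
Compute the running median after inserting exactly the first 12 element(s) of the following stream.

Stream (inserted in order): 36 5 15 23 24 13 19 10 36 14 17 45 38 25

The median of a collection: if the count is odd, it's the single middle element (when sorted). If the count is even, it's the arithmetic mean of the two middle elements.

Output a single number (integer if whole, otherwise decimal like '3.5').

Step 1: insert 36 -> lo=[36] (size 1, max 36) hi=[] (size 0) -> median=36
Step 2: insert 5 -> lo=[5] (size 1, max 5) hi=[36] (size 1, min 36) -> median=20.5
Step 3: insert 15 -> lo=[5, 15] (size 2, max 15) hi=[36] (size 1, min 36) -> median=15
Step 4: insert 23 -> lo=[5, 15] (size 2, max 15) hi=[23, 36] (size 2, min 23) -> median=19
Step 5: insert 24 -> lo=[5, 15, 23] (size 3, max 23) hi=[24, 36] (size 2, min 24) -> median=23
Step 6: insert 13 -> lo=[5, 13, 15] (size 3, max 15) hi=[23, 24, 36] (size 3, min 23) -> median=19
Step 7: insert 19 -> lo=[5, 13, 15, 19] (size 4, max 19) hi=[23, 24, 36] (size 3, min 23) -> median=19
Step 8: insert 10 -> lo=[5, 10, 13, 15] (size 4, max 15) hi=[19, 23, 24, 36] (size 4, min 19) -> median=17
Step 9: insert 36 -> lo=[5, 10, 13, 15, 19] (size 5, max 19) hi=[23, 24, 36, 36] (size 4, min 23) -> median=19
Step 10: insert 14 -> lo=[5, 10, 13, 14, 15] (size 5, max 15) hi=[19, 23, 24, 36, 36] (size 5, min 19) -> median=17
Step 11: insert 17 -> lo=[5, 10, 13, 14, 15, 17] (size 6, max 17) hi=[19, 23, 24, 36, 36] (size 5, min 19) -> median=17
Step 12: insert 45 -> lo=[5, 10, 13, 14, 15, 17] (size 6, max 17) hi=[19, 23, 24, 36, 36, 45] (size 6, min 19) -> median=18

Answer: 18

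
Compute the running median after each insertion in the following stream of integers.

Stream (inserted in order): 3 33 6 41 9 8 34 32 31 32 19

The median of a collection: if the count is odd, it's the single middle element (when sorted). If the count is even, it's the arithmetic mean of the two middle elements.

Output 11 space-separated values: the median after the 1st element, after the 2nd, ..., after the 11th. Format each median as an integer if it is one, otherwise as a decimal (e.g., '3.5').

Step 1: insert 3 -> lo=[3] (size 1, max 3) hi=[] (size 0) -> median=3
Step 2: insert 33 -> lo=[3] (size 1, max 3) hi=[33] (size 1, min 33) -> median=18
Step 3: insert 6 -> lo=[3, 6] (size 2, max 6) hi=[33] (size 1, min 33) -> median=6
Step 4: insert 41 -> lo=[3, 6] (size 2, max 6) hi=[33, 41] (size 2, min 33) -> median=19.5
Step 5: insert 9 -> lo=[3, 6, 9] (size 3, max 9) hi=[33, 41] (size 2, min 33) -> median=9
Step 6: insert 8 -> lo=[3, 6, 8] (size 3, max 8) hi=[9, 33, 41] (size 3, min 9) -> median=8.5
Step 7: insert 34 -> lo=[3, 6, 8, 9] (size 4, max 9) hi=[33, 34, 41] (size 3, min 33) -> median=9
Step 8: insert 32 -> lo=[3, 6, 8, 9] (size 4, max 9) hi=[32, 33, 34, 41] (size 4, min 32) -> median=20.5
Step 9: insert 31 -> lo=[3, 6, 8, 9, 31] (size 5, max 31) hi=[32, 33, 34, 41] (size 4, min 32) -> median=31
Step 10: insert 32 -> lo=[3, 6, 8, 9, 31] (size 5, max 31) hi=[32, 32, 33, 34, 41] (size 5, min 32) -> median=31.5
Step 11: insert 19 -> lo=[3, 6, 8, 9, 19, 31] (size 6, max 31) hi=[32, 32, 33, 34, 41] (size 5, min 32) -> median=31

Answer: 3 18 6 19.5 9 8.5 9 20.5 31 31.5 31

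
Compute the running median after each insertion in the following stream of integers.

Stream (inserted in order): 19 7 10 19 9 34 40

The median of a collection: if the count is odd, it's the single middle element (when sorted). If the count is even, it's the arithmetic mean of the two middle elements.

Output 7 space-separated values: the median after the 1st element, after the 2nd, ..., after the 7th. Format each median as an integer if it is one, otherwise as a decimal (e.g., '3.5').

Step 1: insert 19 -> lo=[19] (size 1, max 19) hi=[] (size 0) -> median=19
Step 2: insert 7 -> lo=[7] (size 1, max 7) hi=[19] (size 1, min 19) -> median=13
Step 3: insert 10 -> lo=[7, 10] (size 2, max 10) hi=[19] (size 1, min 19) -> median=10
Step 4: insert 19 -> lo=[7, 10] (size 2, max 10) hi=[19, 19] (size 2, min 19) -> median=14.5
Step 5: insert 9 -> lo=[7, 9, 10] (size 3, max 10) hi=[19, 19] (size 2, min 19) -> median=10
Step 6: insert 34 -> lo=[7, 9, 10] (size 3, max 10) hi=[19, 19, 34] (size 3, min 19) -> median=14.5
Step 7: insert 40 -> lo=[7, 9, 10, 19] (size 4, max 19) hi=[19, 34, 40] (size 3, min 19) -> median=19

Answer: 19 13 10 14.5 10 14.5 19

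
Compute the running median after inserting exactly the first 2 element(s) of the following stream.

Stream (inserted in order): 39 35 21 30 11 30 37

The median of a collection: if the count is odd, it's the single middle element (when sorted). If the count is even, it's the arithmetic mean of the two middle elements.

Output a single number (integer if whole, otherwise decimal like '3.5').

Step 1: insert 39 -> lo=[39] (size 1, max 39) hi=[] (size 0) -> median=39
Step 2: insert 35 -> lo=[35] (size 1, max 35) hi=[39] (size 1, min 39) -> median=37

Answer: 37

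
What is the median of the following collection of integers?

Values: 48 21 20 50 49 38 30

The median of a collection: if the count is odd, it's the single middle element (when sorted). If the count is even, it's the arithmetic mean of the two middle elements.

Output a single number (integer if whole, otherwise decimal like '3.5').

Answer: 38

Derivation:
Step 1: insert 48 -> lo=[48] (size 1, max 48) hi=[] (size 0) -> median=48
Step 2: insert 21 -> lo=[21] (size 1, max 21) hi=[48] (size 1, min 48) -> median=34.5
Step 3: insert 20 -> lo=[20, 21] (size 2, max 21) hi=[48] (size 1, min 48) -> median=21
Step 4: insert 50 -> lo=[20, 21] (size 2, max 21) hi=[48, 50] (size 2, min 48) -> median=34.5
Step 5: insert 49 -> lo=[20, 21, 48] (size 3, max 48) hi=[49, 50] (size 2, min 49) -> median=48
Step 6: insert 38 -> lo=[20, 21, 38] (size 3, max 38) hi=[48, 49, 50] (size 3, min 48) -> median=43
Step 7: insert 30 -> lo=[20, 21, 30, 38] (size 4, max 38) hi=[48, 49, 50] (size 3, min 48) -> median=38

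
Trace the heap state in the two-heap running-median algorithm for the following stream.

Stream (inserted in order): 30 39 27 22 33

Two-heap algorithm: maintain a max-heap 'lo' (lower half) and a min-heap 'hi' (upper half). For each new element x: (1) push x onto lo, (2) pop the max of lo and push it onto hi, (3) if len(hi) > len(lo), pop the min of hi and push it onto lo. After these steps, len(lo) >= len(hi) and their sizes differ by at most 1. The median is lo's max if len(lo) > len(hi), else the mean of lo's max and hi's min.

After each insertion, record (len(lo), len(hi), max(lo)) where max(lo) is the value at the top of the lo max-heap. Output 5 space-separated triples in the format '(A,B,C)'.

Step 1: insert 30 -> lo=[30] hi=[] -> (len(lo)=1, len(hi)=0, max(lo)=30)
Step 2: insert 39 -> lo=[30] hi=[39] -> (len(lo)=1, len(hi)=1, max(lo)=30)
Step 3: insert 27 -> lo=[27, 30] hi=[39] -> (len(lo)=2, len(hi)=1, max(lo)=30)
Step 4: insert 22 -> lo=[22, 27] hi=[30, 39] -> (len(lo)=2, len(hi)=2, max(lo)=27)
Step 5: insert 33 -> lo=[22, 27, 30] hi=[33, 39] -> (len(lo)=3, len(hi)=2, max(lo)=30)

Answer: (1,0,30) (1,1,30) (2,1,30) (2,2,27) (3,2,30)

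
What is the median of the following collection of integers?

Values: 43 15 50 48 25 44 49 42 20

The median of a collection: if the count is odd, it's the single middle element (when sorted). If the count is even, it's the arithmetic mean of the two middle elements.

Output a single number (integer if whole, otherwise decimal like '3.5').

Answer: 43

Derivation:
Step 1: insert 43 -> lo=[43] (size 1, max 43) hi=[] (size 0) -> median=43
Step 2: insert 15 -> lo=[15] (size 1, max 15) hi=[43] (size 1, min 43) -> median=29
Step 3: insert 50 -> lo=[15, 43] (size 2, max 43) hi=[50] (size 1, min 50) -> median=43
Step 4: insert 48 -> lo=[15, 43] (size 2, max 43) hi=[48, 50] (size 2, min 48) -> median=45.5
Step 5: insert 25 -> lo=[15, 25, 43] (size 3, max 43) hi=[48, 50] (size 2, min 48) -> median=43
Step 6: insert 44 -> lo=[15, 25, 43] (size 3, max 43) hi=[44, 48, 50] (size 3, min 44) -> median=43.5
Step 7: insert 49 -> lo=[15, 25, 43, 44] (size 4, max 44) hi=[48, 49, 50] (size 3, min 48) -> median=44
Step 8: insert 42 -> lo=[15, 25, 42, 43] (size 4, max 43) hi=[44, 48, 49, 50] (size 4, min 44) -> median=43.5
Step 9: insert 20 -> lo=[15, 20, 25, 42, 43] (size 5, max 43) hi=[44, 48, 49, 50] (size 4, min 44) -> median=43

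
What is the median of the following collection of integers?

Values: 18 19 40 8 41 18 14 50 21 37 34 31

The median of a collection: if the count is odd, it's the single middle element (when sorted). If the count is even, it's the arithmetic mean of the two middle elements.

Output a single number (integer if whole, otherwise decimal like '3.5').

Answer: 26

Derivation:
Step 1: insert 18 -> lo=[18] (size 1, max 18) hi=[] (size 0) -> median=18
Step 2: insert 19 -> lo=[18] (size 1, max 18) hi=[19] (size 1, min 19) -> median=18.5
Step 3: insert 40 -> lo=[18, 19] (size 2, max 19) hi=[40] (size 1, min 40) -> median=19
Step 4: insert 8 -> lo=[8, 18] (size 2, max 18) hi=[19, 40] (size 2, min 19) -> median=18.5
Step 5: insert 41 -> lo=[8, 18, 19] (size 3, max 19) hi=[40, 41] (size 2, min 40) -> median=19
Step 6: insert 18 -> lo=[8, 18, 18] (size 3, max 18) hi=[19, 40, 41] (size 3, min 19) -> median=18.5
Step 7: insert 14 -> lo=[8, 14, 18, 18] (size 4, max 18) hi=[19, 40, 41] (size 3, min 19) -> median=18
Step 8: insert 50 -> lo=[8, 14, 18, 18] (size 4, max 18) hi=[19, 40, 41, 50] (size 4, min 19) -> median=18.5
Step 9: insert 21 -> lo=[8, 14, 18, 18, 19] (size 5, max 19) hi=[21, 40, 41, 50] (size 4, min 21) -> median=19
Step 10: insert 37 -> lo=[8, 14, 18, 18, 19] (size 5, max 19) hi=[21, 37, 40, 41, 50] (size 5, min 21) -> median=20
Step 11: insert 34 -> lo=[8, 14, 18, 18, 19, 21] (size 6, max 21) hi=[34, 37, 40, 41, 50] (size 5, min 34) -> median=21
Step 12: insert 31 -> lo=[8, 14, 18, 18, 19, 21] (size 6, max 21) hi=[31, 34, 37, 40, 41, 50] (size 6, min 31) -> median=26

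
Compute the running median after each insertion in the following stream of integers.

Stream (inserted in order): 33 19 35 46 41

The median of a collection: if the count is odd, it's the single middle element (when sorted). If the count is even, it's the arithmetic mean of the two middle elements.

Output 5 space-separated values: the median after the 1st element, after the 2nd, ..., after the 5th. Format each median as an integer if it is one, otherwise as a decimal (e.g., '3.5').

Step 1: insert 33 -> lo=[33] (size 1, max 33) hi=[] (size 0) -> median=33
Step 2: insert 19 -> lo=[19] (size 1, max 19) hi=[33] (size 1, min 33) -> median=26
Step 3: insert 35 -> lo=[19, 33] (size 2, max 33) hi=[35] (size 1, min 35) -> median=33
Step 4: insert 46 -> lo=[19, 33] (size 2, max 33) hi=[35, 46] (size 2, min 35) -> median=34
Step 5: insert 41 -> lo=[19, 33, 35] (size 3, max 35) hi=[41, 46] (size 2, min 41) -> median=35

Answer: 33 26 33 34 35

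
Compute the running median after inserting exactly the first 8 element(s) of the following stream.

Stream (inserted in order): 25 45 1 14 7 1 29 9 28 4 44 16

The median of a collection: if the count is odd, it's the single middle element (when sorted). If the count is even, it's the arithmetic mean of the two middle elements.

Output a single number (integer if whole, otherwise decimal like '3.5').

Answer: 11.5

Derivation:
Step 1: insert 25 -> lo=[25] (size 1, max 25) hi=[] (size 0) -> median=25
Step 2: insert 45 -> lo=[25] (size 1, max 25) hi=[45] (size 1, min 45) -> median=35
Step 3: insert 1 -> lo=[1, 25] (size 2, max 25) hi=[45] (size 1, min 45) -> median=25
Step 4: insert 14 -> lo=[1, 14] (size 2, max 14) hi=[25, 45] (size 2, min 25) -> median=19.5
Step 5: insert 7 -> lo=[1, 7, 14] (size 3, max 14) hi=[25, 45] (size 2, min 25) -> median=14
Step 6: insert 1 -> lo=[1, 1, 7] (size 3, max 7) hi=[14, 25, 45] (size 3, min 14) -> median=10.5
Step 7: insert 29 -> lo=[1, 1, 7, 14] (size 4, max 14) hi=[25, 29, 45] (size 3, min 25) -> median=14
Step 8: insert 9 -> lo=[1, 1, 7, 9] (size 4, max 9) hi=[14, 25, 29, 45] (size 4, min 14) -> median=11.5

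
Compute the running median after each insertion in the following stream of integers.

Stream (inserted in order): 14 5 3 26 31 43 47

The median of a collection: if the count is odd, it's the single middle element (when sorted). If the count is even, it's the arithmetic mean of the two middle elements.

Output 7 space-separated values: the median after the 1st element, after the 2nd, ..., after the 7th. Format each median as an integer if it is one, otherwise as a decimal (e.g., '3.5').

Answer: 14 9.5 5 9.5 14 20 26

Derivation:
Step 1: insert 14 -> lo=[14] (size 1, max 14) hi=[] (size 0) -> median=14
Step 2: insert 5 -> lo=[5] (size 1, max 5) hi=[14] (size 1, min 14) -> median=9.5
Step 3: insert 3 -> lo=[3, 5] (size 2, max 5) hi=[14] (size 1, min 14) -> median=5
Step 4: insert 26 -> lo=[3, 5] (size 2, max 5) hi=[14, 26] (size 2, min 14) -> median=9.5
Step 5: insert 31 -> lo=[3, 5, 14] (size 3, max 14) hi=[26, 31] (size 2, min 26) -> median=14
Step 6: insert 43 -> lo=[3, 5, 14] (size 3, max 14) hi=[26, 31, 43] (size 3, min 26) -> median=20
Step 7: insert 47 -> lo=[3, 5, 14, 26] (size 4, max 26) hi=[31, 43, 47] (size 3, min 31) -> median=26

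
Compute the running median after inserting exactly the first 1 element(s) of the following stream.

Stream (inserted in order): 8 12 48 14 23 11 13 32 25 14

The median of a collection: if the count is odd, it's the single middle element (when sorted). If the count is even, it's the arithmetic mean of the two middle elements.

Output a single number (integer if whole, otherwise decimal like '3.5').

Step 1: insert 8 -> lo=[8] (size 1, max 8) hi=[] (size 0) -> median=8

Answer: 8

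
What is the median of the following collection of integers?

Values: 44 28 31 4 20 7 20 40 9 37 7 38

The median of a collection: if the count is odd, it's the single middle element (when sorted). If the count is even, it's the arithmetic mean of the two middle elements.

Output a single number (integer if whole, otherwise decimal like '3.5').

Answer: 24

Derivation:
Step 1: insert 44 -> lo=[44] (size 1, max 44) hi=[] (size 0) -> median=44
Step 2: insert 28 -> lo=[28] (size 1, max 28) hi=[44] (size 1, min 44) -> median=36
Step 3: insert 31 -> lo=[28, 31] (size 2, max 31) hi=[44] (size 1, min 44) -> median=31
Step 4: insert 4 -> lo=[4, 28] (size 2, max 28) hi=[31, 44] (size 2, min 31) -> median=29.5
Step 5: insert 20 -> lo=[4, 20, 28] (size 3, max 28) hi=[31, 44] (size 2, min 31) -> median=28
Step 6: insert 7 -> lo=[4, 7, 20] (size 3, max 20) hi=[28, 31, 44] (size 3, min 28) -> median=24
Step 7: insert 20 -> lo=[4, 7, 20, 20] (size 4, max 20) hi=[28, 31, 44] (size 3, min 28) -> median=20
Step 8: insert 40 -> lo=[4, 7, 20, 20] (size 4, max 20) hi=[28, 31, 40, 44] (size 4, min 28) -> median=24
Step 9: insert 9 -> lo=[4, 7, 9, 20, 20] (size 5, max 20) hi=[28, 31, 40, 44] (size 4, min 28) -> median=20
Step 10: insert 37 -> lo=[4, 7, 9, 20, 20] (size 5, max 20) hi=[28, 31, 37, 40, 44] (size 5, min 28) -> median=24
Step 11: insert 7 -> lo=[4, 7, 7, 9, 20, 20] (size 6, max 20) hi=[28, 31, 37, 40, 44] (size 5, min 28) -> median=20
Step 12: insert 38 -> lo=[4, 7, 7, 9, 20, 20] (size 6, max 20) hi=[28, 31, 37, 38, 40, 44] (size 6, min 28) -> median=24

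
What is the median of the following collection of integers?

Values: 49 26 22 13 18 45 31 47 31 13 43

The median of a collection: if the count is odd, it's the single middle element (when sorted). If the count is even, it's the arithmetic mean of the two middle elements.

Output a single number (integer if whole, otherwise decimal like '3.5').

Answer: 31

Derivation:
Step 1: insert 49 -> lo=[49] (size 1, max 49) hi=[] (size 0) -> median=49
Step 2: insert 26 -> lo=[26] (size 1, max 26) hi=[49] (size 1, min 49) -> median=37.5
Step 3: insert 22 -> lo=[22, 26] (size 2, max 26) hi=[49] (size 1, min 49) -> median=26
Step 4: insert 13 -> lo=[13, 22] (size 2, max 22) hi=[26, 49] (size 2, min 26) -> median=24
Step 5: insert 18 -> lo=[13, 18, 22] (size 3, max 22) hi=[26, 49] (size 2, min 26) -> median=22
Step 6: insert 45 -> lo=[13, 18, 22] (size 3, max 22) hi=[26, 45, 49] (size 3, min 26) -> median=24
Step 7: insert 31 -> lo=[13, 18, 22, 26] (size 4, max 26) hi=[31, 45, 49] (size 3, min 31) -> median=26
Step 8: insert 47 -> lo=[13, 18, 22, 26] (size 4, max 26) hi=[31, 45, 47, 49] (size 4, min 31) -> median=28.5
Step 9: insert 31 -> lo=[13, 18, 22, 26, 31] (size 5, max 31) hi=[31, 45, 47, 49] (size 4, min 31) -> median=31
Step 10: insert 13 -> lo=[13, 13, 18, 22, 26] (size 5, max 26) hi=[31, 31, 45, 47, 49] (size 5, min 31) -> median=28.5
Step 11: insert 43 -> lo=[13, 13, 18, 22, 26, 31] (size 6, max 31) hi=[31, 43, 45, 47, 49] (size 5, min 31) -> median=31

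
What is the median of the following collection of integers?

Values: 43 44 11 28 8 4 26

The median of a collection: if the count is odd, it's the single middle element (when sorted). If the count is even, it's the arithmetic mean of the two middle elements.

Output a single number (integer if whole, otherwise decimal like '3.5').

Answer: 26

Derivation:
Step 1: insert 43 -> lo=[43] (size 1, max 43) hi=[] (size 0) -> median=43
Step 2: insert 44 -> lo=[43] (size 1, max 43) hi=[44] (size 1, min 44) -> median=43.5
Step 3: insert 11 -> lo=[11, 43] (size 2, max 43) hi=[44] (size 1, min 44) -> median=43
Step 4: insert 28 -> lo=[11, 28] (size 2, max 28) hi=[43, 44] (size 2, min 43) -> median=35.5
Step 5: insert 8 -> lo=[8, 11, 28] (size 3, max 28) hi=[43, 44] (size 2, min 43) -> median=28
Step 6: insert 4 -> lo=[4, 8, 11] (size 3, max 11) hi=[28, 43, 44] (size 3, min 28) -> median=19.5
Step 7: insert 26 -> lo=[4, 8, 11, 26] (size 4, max 26) hi=[28, 43, 44] (size 3, min 28) -> median=26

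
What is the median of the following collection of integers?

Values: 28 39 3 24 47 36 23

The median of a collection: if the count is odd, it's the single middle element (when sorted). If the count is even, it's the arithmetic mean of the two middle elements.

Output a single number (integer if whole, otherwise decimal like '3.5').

Answer: 28

Derivation:
Step 1: insert 28 -> lo=[28] (size 1, max 28) hi=[] (size 0) -> median=28
Step 2: insert 39 -> lo=[28] (size 1, max 28) hi=[39] (size 1, min 39) -> median=33.5
Step 3: insert 3 -> lo=[3, 28] (size 2, max 28) hi=[39] (size 1, min 39) -> median=28
Step 4: insert 24 -> lo=[3, 24] (size 2, max 24) hi=[28, 39] (size 2, min 28) -> median=26
Step 5: insert 47 -> lo=[3, 24, 28] (size 3, max 28) hi=[39, 47] (size 2, min 39) -> median=28
Step 6: insert 36 -> lo=[3, 24, 28] (size 3, max 28) hi=[36, 39, 47] (size 3, min 36) -> median=32
Step 7: insert 23 -> lo=[3, 23, 24, 28] (size 4, max 28) hi=[36, 39, 47] (size 3, min 36) -> median=28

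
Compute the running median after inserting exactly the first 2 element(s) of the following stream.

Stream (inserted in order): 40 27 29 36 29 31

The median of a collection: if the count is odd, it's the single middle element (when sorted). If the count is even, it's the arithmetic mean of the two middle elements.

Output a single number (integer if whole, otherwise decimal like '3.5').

Answer: 33.5

Derivation:
Step 1: insert 40 -> lo=[40] (size 1, max 40) hi=[] (size 0) -> median=40
Step 2: insert 27 -> lo=[27] (size 1, max 27) hi=[40] (size 1, min 40) -> median=33.5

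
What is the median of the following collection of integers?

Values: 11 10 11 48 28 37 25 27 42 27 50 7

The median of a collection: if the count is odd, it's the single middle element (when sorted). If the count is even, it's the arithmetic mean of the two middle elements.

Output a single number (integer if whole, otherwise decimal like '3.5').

Answer: 27

Derivation:
Step 1: insert 11 -> lo=[11] (size 1, max 11) hi=[] (size 0) -> median=11
Step 2: insert 10 -> lo=[10] (size 1, max 10) hi=[11] (size 1, min 11) -> median=10.5
Step 3: insert 11 -> lo=[10, 11] (size 2, max 11) hi=[11] (size 1, min 11) -> median=11
Step 4: insert 48 -> lo=[10, 11] (size 2, max 11) hi=[11, 48] (size 2, min 11) -> median=11
Step 5: insert 28 -> lo=[10, 11, 11] (size 3, max 11) hi=[28, 48] (size 2, min 28) -> median=11
Step 6: insert 37 -> lo=[10, 11, 11] (size 3, max 11) hi=[28, 37, 48] (size 3, min 28) -> median=19.5
Step 7: insert 25 -> lo=[10, 11, 11, 25] (size 4, max 25) hi=[28, 37, 48] (size 3, min 28) -> median=25
Step 8: insert 27 -> lo=[10, 11, 11, 25] (size 4, max 25) hi=[27, 28, 37, 48] (size 4, min 27) -> median=26
Step 9: insert 42 -> lo=[10, 11, 11, 25, 27] (size 5, max 27) hi=[28, 37, 42, 48] (size 4, min 28) -> median=27
Step 10: insert 27 -> lo=[10, 11, 11, 25, 27] (size 5, max 27) hi=[27, 28, 37, 42, 48] (size 5, min 27) -> median=27
Step 11: insert 50 -> lo=[10, 11, 11, 25, 27, 27] (size 6, max 27) hi=[28, 37, 42, 48, 50] (size 5, min 28) -> median=27
Step 12: insert 7 -> lo=[7, 10, 11, 11, 25, 27] (size 6, max 27) hi=[27, 28, 37, 42, 48, 50] (size 6, min 27) -> median=27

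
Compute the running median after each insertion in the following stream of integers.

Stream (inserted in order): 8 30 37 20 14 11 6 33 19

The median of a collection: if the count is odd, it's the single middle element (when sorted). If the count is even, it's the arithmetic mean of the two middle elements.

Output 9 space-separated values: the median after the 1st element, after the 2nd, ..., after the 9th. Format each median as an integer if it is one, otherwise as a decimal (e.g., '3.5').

Answer: 8 19 30 25 20 17 14 17 19

Derivation:
Step 1: insert 8 -> lo=[8] (size 1, max 8) hi=[] (size 0) -> median=8
Step 2: insert 30 -> lo=[8] (size 1, max 8) hi=[30] (size 1, min 30) -> median=19
Step 3: insert 37 -> lo=[8, 30] (size 2, max 30) hi=[37] (size 1, min 37) -> median=30
Step 4: insert 20 -> lo=[8, 20] (size 2, max 20) hi=[30, 37] (size 2, min 30) -> median=25
Step 5: insert 14 -> lo=[8, 14, 20] (size 3, max 20) hi=[30, 37] (size 2, min 30) -> median=20
Step 6: insert 11 -> lo=[8, 11, 14] (size 3, max 14) hi=[20, 30, 37] (size 3, min 20) -> median=17
Step 7: insert 6 -> lo=[6, 8, 11, 14] (size 4, max 14) hi=[20, 30, 37] (size 3, min 20) -> median=14
Step 8: insert 33 -> lo=[6, 8, 11, 14] (size 4, max 14) hi=[20, 30, 33, 37] (size 4, min 20) -> median=17
Step 9: insert 19 -> lo=[6, 8, 11, 14, 19] (size 5, max 19) hi=[20, 30, 33, 37] (size 4, min 20) -> median=19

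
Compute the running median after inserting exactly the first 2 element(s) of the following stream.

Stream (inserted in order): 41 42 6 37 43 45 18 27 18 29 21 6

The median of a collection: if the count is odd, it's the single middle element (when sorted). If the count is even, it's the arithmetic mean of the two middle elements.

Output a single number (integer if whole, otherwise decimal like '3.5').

Step 1: insert 41 -> lo=[41] (size 1, max 41) hi=[] (size 0) -> median=41
Step 2: insert 42 -> lo=[41] (size 1, max 41) hi=[42] (size 1, min 42) -> median=41.5

Answer: 41.5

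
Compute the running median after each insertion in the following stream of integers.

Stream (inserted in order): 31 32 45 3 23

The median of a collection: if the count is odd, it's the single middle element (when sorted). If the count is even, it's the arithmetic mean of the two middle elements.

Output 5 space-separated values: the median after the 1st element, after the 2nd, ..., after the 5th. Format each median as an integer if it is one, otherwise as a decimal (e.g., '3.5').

Step 1: insert 31 -> lo=[31] (size 1, max 31) hi=[] (size 0) -> median=31
Step 2: insert 32 -> lo=[31] (size 1, max 31) hi=[32] (size 1, min 32) -> median=31.5
Step 3: insert 45 -> lo=[31, 32] (size 2, max 32) hi=[45] (size 1, min 45) -> median=32
Step 4: insert 3 -> lo=[3, 31] (size 2, max 31) hi=[32, 45] (size 2, min 32) -> median=31.5
Step 5: insert 23 -> lo=[3, 23, 31] (size 3, max 31) hi=[32, 45] (size 2, min 32) -> median=31

Answer: 31 31.5 32 31.5 31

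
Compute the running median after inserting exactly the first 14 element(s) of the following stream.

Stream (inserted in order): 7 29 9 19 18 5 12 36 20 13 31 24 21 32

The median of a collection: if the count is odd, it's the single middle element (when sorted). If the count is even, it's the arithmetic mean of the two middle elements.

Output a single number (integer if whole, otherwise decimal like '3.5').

Step 1: insert 7 -> lo=[7] (size 1, max 7) hi=[] (size 0) -> median=7
Step 2: insert 29 -> lo=[7] (size 1, max 7) hi=[29] (size 1, min 29) -> median=18
Step 3: insert 9 -> lo=[7, 9] (size 2, max 9) hi=[29] (size 1, min 29) -> median=9
Step 4: insert 19 -> lo=[7, 9] (size 2, max 9) hi=[19, 29] (size 2, min 19) -> median=14
Step 5: insert 18 -> lo=[7, 9, 18] (size 3, max 18) hi=[19, 29] (size 2, min 19) -> median=18
Step 6: insert 5 -> lo=[5, 7, 9] (size 3, max 9) hi=[18, 19, 29] (size 3, min 18) -> median=13.5
Step 7: insert 12 -> lo=[5, 7, 9, 12] (size 4, max 12) hi=[18, 19, 29] (size 3, min 18) -> median=12
Step 8: insert 36 -> lo=[5, 7, 9, 12] (size 4, max 12) hi=[18, 19, 29, 36] (size 4, min 18) -> median=15
Step 9: insert 20 -> lo=[5, 7, 9, 12, 18] (size 5, max 18) hi=[19, 20, 29, 36] (size 4, min 19) -> median=18
Step 10: insert 13 -> lo=[5, 7, 9, 12, 13] (size 5, max 13) hi=[18, 19, 20, 29, 36] (size 5, min 18) -> median=15.5
Step 11: insert 31 -> lo=[5, 7, 9, 12, 13, 18] (size 6, max 18) hi=[19, 20, 29, 31, 36] (size 5, min 19) -> median=18
Step 12: insert 24 -> lo=[5, 7, 9, 12, 13, 18] (size 6, max 18) hi=[19, 20, 24, 29, 31, 36] (size 6, min 19) -> median=18.5
Step 13: insert 21 -> lo=[5, 7, 9, 12, 13, 18, 19] (size 7, max 19) hi=[20, 21, 24, 29, 31, 36] (size 6, min 20) -> median=19
Step 14: insert 32 -> lo=[5, 7, 9, 12, 13, 18, 19] (size 7, max 19) hi=[20, 21, 24, 29, 31, 32, 36] (size 7, min 20) -> median=19.5

Answer: 19.5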